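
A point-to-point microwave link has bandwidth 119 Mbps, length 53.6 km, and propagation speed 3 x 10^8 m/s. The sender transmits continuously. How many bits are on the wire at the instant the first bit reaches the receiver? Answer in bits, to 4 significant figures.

21260 bits

Propagation delay = 53600 / 300000000 = 0.000178667 s.
BDP = R × t_prop = 119000000 × 0.000178667 = 21261.3 bits.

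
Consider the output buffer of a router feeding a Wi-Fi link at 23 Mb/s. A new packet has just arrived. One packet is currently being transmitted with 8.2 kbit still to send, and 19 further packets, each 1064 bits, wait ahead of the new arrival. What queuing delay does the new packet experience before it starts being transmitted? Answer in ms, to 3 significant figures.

Each queued packet: L/R = 1064/23000000 = 0.0462609 ms.
19 queued → 0.878957 ms.
Plus remaining 8200 bits of current packet: 0.356522 ms.
Queuing delay = 1.24 ms.

1.24 ms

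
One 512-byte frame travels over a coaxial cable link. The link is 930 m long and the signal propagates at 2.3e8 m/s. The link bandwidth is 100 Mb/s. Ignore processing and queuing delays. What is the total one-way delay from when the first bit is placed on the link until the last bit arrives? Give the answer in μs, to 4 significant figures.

L = 512 × 8 = 4096 bits.
Transmission delay = L/R = 4096 / 100000000 = 40.96 μs.
Propagation delay = d/s = 930 m / 2.3e+08 m/s = 4.04348 μs.
Total = 45.00 μs.

45.00 μs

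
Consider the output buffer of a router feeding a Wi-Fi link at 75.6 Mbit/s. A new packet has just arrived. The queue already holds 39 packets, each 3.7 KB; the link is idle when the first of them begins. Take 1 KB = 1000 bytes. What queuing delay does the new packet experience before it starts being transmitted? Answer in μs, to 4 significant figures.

Each queued packet: L/R = 29600/75600000 = 391.534 μs.
39 queued → 15269.8 μs.
Queuing delay = 15270 μs.

15270 μs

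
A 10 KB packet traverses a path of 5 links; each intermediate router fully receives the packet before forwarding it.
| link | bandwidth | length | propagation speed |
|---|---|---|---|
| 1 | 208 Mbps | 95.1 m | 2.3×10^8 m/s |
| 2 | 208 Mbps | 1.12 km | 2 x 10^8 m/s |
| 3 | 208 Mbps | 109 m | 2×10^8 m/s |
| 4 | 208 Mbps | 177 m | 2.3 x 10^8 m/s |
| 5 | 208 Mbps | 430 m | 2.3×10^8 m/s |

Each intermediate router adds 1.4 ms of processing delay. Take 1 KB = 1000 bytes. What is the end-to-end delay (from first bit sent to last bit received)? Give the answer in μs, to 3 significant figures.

L = 80000 bits.
Transmission delay per hop = L/R = 80000/208000000 = 384.615 μs; 5 hops → 1923.08 μs.
Propagation delays (d/s per hop): 0.413478, 5.6, 0.545, 0.769565, 1.86957 μs; sum = 9.19761 μs.
Processing at 4 router(s): 4 × 1.4 ms = 5600 μs.
End-to-end = 7530 μs.

7530 μs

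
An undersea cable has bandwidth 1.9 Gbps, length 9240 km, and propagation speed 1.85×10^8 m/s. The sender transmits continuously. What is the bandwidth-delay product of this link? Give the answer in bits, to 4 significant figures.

Propagation delay = 9240000 / 185000000 = 0.0499459 s.
BDP = R × t_prop = 1900000000 × 0.0499459 = 94897300 bits.

94900000 bits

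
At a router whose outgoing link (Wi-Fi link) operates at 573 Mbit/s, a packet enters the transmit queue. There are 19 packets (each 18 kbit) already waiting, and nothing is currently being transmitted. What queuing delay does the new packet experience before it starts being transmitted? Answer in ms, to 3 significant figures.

Each queued packet: L/R = 18000/573000000 = 0.0314136 ms.
19 queued → 0.596859 ms.
Queuing delay = 0.597 ms.

0.597 ms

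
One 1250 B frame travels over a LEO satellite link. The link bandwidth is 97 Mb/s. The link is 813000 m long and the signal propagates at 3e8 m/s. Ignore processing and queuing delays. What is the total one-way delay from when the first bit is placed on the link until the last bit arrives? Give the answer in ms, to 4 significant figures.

2.813 ms

L = 1250 × 8 = 10000 bits.
Transmission delay = L/R = 10000 / 97000000 = 0.103093 ms.
Propagation delay = d/s = 813000 m / 300000000 m/s = 2.71 ms.
Total = 2.813 ms.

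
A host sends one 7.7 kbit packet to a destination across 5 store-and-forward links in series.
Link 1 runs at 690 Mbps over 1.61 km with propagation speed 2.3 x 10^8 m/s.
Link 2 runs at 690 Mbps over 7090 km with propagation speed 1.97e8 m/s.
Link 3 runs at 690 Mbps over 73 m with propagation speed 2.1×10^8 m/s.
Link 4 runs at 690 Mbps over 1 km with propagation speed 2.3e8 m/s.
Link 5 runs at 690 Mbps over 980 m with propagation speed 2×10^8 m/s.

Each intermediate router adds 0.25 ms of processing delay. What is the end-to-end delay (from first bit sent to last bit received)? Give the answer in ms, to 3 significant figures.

37.1 ms

L = 7700 bits.
Transmission delay per hop = L/R = 7700/690000000 = 0.0111594 ms; 5 hops → 0.0557971 ms.
Propagation delays (d/s per hop): 0.007, 35.9898, 0.000347619, 0.00434783, 0.0049 ms; sum = 36.0064 ms.
Processing at 4 router(s): 4 × 0.25 ms = 1 ms.
End-to-end = 37.1 ms.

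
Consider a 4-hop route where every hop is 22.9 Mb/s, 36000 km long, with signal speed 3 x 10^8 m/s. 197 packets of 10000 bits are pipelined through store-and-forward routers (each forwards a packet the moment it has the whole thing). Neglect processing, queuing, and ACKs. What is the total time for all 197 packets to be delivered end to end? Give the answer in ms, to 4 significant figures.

567.3 ms

Per-hop transmission t_tx = L/R = 10000/22900000 = 0.436681 ms.
Per-hop propagation t_prop = 36000000/300000000 = 120 ms.
Pipeline fill: first packet needs 4·t_tx to clear all hops; remaining 196 packets each add one t_tx.
Total = (4+197-1)·t_tx + 4·t_prop = 200·0.436681 + 4·120 = 567.3 ms.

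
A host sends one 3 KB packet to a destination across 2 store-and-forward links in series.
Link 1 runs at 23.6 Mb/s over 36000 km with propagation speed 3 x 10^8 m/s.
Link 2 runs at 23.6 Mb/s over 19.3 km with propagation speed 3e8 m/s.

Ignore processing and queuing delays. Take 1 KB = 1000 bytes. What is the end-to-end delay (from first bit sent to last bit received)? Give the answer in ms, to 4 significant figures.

122.1 ms

L = 24000 bits.
Transmission delay per hop = L/R = 24000/23600000 = 1.01695 ms; 2 hops → 2.0339 ms.
Propagation delays (d/s per hop): 120, 0.0643333 ms; sum = 120.064 ms.
End-to-end = 122.1 ms.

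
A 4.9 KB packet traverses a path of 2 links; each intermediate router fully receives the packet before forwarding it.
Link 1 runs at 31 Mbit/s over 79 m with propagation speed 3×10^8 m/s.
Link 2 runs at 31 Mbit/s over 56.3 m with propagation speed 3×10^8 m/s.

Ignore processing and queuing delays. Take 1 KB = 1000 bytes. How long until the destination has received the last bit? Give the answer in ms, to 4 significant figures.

L = 39200 bits.
Transmission delay per hop = L/R = 39200/31000000 = 1.26452 ms; 2 hops → 2.52903 ms.
Propagation delays (d/s per hop): 0.000263333, 0.000187667 ms; sum = 0.000451 ms.
End-to-end = 2.529 ms.

2.529 ms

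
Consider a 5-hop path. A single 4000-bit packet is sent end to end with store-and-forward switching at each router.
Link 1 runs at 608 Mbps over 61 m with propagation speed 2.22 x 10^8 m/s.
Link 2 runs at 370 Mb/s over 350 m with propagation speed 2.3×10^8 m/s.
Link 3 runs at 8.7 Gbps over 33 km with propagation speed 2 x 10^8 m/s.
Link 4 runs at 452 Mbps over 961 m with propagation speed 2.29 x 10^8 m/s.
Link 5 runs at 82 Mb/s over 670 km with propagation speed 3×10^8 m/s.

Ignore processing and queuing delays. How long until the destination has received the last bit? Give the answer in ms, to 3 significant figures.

Transmission delays (L/R per hop): 0.00657895, 0.0108108, 0.00045977, 0.00884956, 0.0487805 ms; sum = 0.0754796 ms.
Propagation delays (d/s per hop): 0.000274775, 0.00152174, 0.165, 0.00419651, 2.23333 ms; sum = 2.40433 ms.
End-to-end = 2.48 ms.

2.48 ms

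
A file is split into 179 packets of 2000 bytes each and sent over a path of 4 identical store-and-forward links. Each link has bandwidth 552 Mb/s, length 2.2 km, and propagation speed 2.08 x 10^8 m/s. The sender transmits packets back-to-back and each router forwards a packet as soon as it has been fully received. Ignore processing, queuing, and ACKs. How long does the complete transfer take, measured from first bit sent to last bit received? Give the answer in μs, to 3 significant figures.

Per-hop transmission t_tx = L/R = 16000/552000000 = 28.9855 μs.
Per-hop propagation t_prop = 2200/208000000 = 10.5769 μs.
Pipeline fill: first packet needs 4·t_tx to clear all hops; remaining 178 packets each add one t_tx.
Total = (4+179-1)·t_tx + 4·t_prop = 182·28.9855 + 4·10.5769 = 5320 μs.

5320 μs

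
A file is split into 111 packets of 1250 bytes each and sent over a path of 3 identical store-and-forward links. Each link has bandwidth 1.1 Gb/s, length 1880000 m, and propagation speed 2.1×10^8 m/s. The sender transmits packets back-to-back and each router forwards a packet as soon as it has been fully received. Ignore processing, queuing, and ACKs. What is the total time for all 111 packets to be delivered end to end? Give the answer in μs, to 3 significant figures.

Per-hop transmission t_tx = L/R = 10000/1100000000 = 9.09091 μs.
Per-hop propagation t_prop = 1880000/210000000 = 8952.38 μs.
Pipeline fill: first packet needs 3·t_tx to clear all hops; remaining 110 packets each add one t_tx.
Total = (3+111-1)·t_tx + 3·t_prop = 113·9.09091 + 3·8952.38 = 27900 μs.

27900 μs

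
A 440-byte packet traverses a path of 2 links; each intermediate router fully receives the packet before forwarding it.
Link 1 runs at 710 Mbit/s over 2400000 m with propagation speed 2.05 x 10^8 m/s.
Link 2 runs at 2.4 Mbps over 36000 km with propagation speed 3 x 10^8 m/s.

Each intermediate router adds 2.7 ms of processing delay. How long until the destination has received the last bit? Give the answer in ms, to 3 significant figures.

L = 440 × 8 = 3520 bits.
Transmission delays (L/R per hop): 0.00495775, 1.46667 ms; sum = 1.47162 ms.
Propagation delays (d/s per hop): 11.7073, 120 ms; sum = 131.707 ms.
Processing at 1 router(s): 1 × 2.7 ms = 2.7 ms.
End-to-end = 136 ms.

136 ms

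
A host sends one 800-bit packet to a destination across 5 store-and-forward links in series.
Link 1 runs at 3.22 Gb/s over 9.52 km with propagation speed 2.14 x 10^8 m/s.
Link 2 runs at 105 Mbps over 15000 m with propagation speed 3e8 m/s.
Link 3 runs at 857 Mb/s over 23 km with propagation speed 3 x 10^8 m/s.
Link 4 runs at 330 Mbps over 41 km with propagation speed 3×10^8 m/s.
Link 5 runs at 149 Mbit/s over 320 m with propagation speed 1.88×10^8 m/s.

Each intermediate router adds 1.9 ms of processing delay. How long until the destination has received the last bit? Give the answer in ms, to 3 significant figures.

7.93 ms

Transmission delays (L/R per hop): 0.000248447, 0.00761905, 0.000933489, 0.00242424, 0.00536913 ms; sum = 0.0165944 ms.
Propagation delays (d/s per hop): 0.044486, 0.05, 0.0766667, 0.136667, 0.00170213 ms; sum = 0.309521 ms.
Processing at 4 router(s): 4 × 1.9 ms = 7.6 ms.
End-to-end = 7.93 ms.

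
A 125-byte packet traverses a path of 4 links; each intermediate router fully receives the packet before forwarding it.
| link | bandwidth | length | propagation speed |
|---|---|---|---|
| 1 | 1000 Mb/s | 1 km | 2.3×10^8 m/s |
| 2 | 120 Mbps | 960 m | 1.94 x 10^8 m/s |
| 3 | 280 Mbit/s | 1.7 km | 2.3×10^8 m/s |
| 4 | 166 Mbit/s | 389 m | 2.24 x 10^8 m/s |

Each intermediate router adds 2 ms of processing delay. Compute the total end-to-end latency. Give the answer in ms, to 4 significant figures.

6.037 ms

L = 125 × 8 = 1000 bits.
Transmission delays (L/R per hop): 0.001, 0.00833333, 0.00357143, 0.0060241 ms; sum = 0.0189289 ms.
Propagation delays (d/s per hop): 0.00434783, 0.00494845, 0.0073913, 0.00173661 ms; sum = 0.0184242 ms.
Processing at 3 router(s): 3 × 2 ms = 6 ms.
End-to-end = 6.037 ms.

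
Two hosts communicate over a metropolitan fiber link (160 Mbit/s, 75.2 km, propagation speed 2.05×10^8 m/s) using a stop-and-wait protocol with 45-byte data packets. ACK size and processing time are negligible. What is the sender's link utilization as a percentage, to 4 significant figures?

t_tx = L/R = 360/160000000 = 2.25e-06 s.
t_prop = 75200/2.05e+08 = 0.000366829 s; RTT = 0.000733659 s.
Cycle = t_tx + RTT = 0.000735909 s.
Utilization = t_tx / cycle = 2.25e-06/0.000735909 = 0.3057 %.

0.3057 %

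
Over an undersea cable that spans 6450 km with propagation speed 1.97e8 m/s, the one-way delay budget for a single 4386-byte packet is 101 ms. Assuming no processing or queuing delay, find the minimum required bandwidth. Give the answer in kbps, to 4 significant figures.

L = 35088 bits.
Propagation delay = 6450000 / 197000000 = 32.7411 ms.
Transmission budget = 101 − 32.7411 = 68.2589 ms.
R ≥ L / t_tx = 35088 bits / 0.0682589 s = 514.0 kbps.

514.0 kbps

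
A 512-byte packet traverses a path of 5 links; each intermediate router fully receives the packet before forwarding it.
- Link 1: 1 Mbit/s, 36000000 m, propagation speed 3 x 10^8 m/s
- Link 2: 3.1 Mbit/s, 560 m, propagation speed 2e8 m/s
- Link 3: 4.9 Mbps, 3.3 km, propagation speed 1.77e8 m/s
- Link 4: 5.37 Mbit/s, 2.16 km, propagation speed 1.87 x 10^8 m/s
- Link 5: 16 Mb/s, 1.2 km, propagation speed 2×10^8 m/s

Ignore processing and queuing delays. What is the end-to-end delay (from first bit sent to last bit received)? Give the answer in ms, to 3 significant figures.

127 ms

L = 512 × 8 = 4096 bits.
Transmission delays (L/R per hop): 4.096, 1.32129, 0.835918, 0.762756, 0.256 ms; sum = 7.27196 ms.
Propagation delays (d/s per hop): 120, 0.0028, 0.0186441, 0.0115508, 0.006 ms; sum = 120.039 ms.
End-to-end = 127 ms.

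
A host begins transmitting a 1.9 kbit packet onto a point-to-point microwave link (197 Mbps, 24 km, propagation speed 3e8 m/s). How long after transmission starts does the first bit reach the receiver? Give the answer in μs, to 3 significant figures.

First bit experiences only propagation delay: d/s = 24000/300000000 = 80.0 μs.

80.0 μs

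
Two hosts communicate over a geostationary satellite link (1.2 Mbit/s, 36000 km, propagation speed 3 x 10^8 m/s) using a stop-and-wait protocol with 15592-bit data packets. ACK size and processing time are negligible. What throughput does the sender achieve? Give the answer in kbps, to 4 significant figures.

t_tx = L/R = 15592/1200000 = 0.0129933 s.
t_prop = 36000000/300000000 = 0.12 s; RTT = 0.24 s.
Cycle = t_tx + RTT = 0.252993 s.
Throughput = L / cycle = 15592 / 0.252993 = 61.63 kbps.

61.63 kbps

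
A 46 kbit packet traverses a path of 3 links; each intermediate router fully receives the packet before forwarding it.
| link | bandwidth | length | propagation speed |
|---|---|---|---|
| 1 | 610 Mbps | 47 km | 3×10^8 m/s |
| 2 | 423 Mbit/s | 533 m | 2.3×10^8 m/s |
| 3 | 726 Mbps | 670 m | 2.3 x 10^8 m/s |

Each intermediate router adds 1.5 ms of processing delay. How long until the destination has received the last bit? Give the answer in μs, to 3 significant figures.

3410 μs

L = 46000 bits.
Transmission delays (L/R per hop): 75.4098, 108.747, 63.3609 μs; sum = 247.518 μs.
Propagation delays (d/s per hop): 156.667, 2.31739, 2.91304 μs; sum = 161.897 μs.
Processing at 2 router(s): 2 × 1.5 ms = 3000 μs.
End-to-end = 3410 μs.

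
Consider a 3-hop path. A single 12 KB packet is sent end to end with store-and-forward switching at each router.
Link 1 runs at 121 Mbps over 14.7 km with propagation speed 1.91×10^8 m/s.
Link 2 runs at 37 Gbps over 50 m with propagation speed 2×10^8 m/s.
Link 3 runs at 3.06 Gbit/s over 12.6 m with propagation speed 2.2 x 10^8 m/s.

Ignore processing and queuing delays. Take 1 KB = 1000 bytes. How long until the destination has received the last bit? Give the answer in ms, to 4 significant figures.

L = 96000 bits.
Transmission delays (L/R per hop): 0.793388, 0.00259459, 0.0313725 ms; sum = 0.827356 ms.
Propagation delays (d/s per hop): 0.0769634, 0.00025, 5.72727e-05 ms; sum = 0.0772706 ms.
End-to-end = 0.9046 ms.

0.9046 ms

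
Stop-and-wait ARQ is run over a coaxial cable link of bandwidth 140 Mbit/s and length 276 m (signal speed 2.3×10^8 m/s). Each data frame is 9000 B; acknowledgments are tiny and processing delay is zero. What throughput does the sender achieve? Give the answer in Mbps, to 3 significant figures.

139 Mbps

t_tx = L/R = 72000/140000000 = 0.000514286 s.
t_prop = 276/2.3e+08 = 1.2e-06 s; RTT = 2.4e-06 s.
Cycle = t_tx + RTT = 0.000516686 s.
Throughput = L / cycle = 72000 / 0.000516686 = 139 Mbps.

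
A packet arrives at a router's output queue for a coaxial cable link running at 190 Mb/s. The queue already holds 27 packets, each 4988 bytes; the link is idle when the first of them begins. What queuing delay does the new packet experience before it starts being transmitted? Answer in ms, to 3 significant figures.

Each queued packet: L/R = 39904/190000000 = 0.210021 ms.
27 queued → 5.67057 ms.
Queuing delay = 5.67 ms.

5.67 ms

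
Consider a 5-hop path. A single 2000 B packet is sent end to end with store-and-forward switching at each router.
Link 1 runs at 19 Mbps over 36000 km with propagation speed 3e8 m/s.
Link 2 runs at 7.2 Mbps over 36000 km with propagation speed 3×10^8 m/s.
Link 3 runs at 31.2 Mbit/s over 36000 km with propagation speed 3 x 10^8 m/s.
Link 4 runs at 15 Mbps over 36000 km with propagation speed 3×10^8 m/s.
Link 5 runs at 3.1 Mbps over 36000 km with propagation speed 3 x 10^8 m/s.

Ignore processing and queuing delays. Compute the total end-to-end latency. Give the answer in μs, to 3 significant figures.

610000 μs

L = 2000 × 8 = 16000 bits.
Transmission delays (L/R per hop): 842.105, 2222.22, 512.821, 1066.67, 5161.29 μs; sum = 9805.1 μs.
Propagation delays (d/s per hop): 120000, 120000, 120000, 120000, 120000 μs; sum = 600000 μs.
End-to-end = 610000 μs.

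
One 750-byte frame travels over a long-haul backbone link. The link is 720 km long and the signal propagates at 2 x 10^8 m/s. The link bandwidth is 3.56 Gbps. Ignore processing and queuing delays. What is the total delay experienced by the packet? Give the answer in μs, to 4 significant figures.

3602 μs

L = 750 × 8 = 6000 bits.
Transmission delay = L/R = 6000 / 3560000000 = 1.68539 μs.
Propagation delay = d/s = 720000 m / 200000000 m/s = 3600 μs.
Total = 3602 μs.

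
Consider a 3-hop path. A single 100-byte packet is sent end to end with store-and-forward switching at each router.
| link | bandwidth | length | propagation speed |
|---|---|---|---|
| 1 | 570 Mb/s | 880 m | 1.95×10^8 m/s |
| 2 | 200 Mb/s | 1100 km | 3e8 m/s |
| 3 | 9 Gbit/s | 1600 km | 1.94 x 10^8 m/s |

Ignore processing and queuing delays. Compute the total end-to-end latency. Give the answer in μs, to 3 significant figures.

11900 μs

L = 100 × 8 = 800 bits.
Transmission delays (L/R per hop): 1.40351, 4, 0.0888889 μs; sum = 5.4924 μs.
Propagation delays (d/s per hop): 4.51282, 3666.67, 8247.42 μs; sum = 11918.6 μs.
End-to-end = 11900 μs.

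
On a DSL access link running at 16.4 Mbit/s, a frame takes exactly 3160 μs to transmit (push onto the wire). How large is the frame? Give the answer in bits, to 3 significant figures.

51800 bits

L = R × t_tx = 1.64e+07 b/s × 0.00316 s = 51824 bits.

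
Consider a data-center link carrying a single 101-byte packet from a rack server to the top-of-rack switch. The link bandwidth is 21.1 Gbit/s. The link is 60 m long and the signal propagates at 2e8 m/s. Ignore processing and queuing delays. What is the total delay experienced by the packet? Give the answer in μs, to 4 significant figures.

L = 101 × 8 = 808 bits.
Transmission delay = L/R = 808 / 21100000000 = 0.0382938 μs.
Propagation delay = d/s = 60 m / 200000000 m/s = 0.3 μs.
Total = 0.3383 μs.

0.3383 μs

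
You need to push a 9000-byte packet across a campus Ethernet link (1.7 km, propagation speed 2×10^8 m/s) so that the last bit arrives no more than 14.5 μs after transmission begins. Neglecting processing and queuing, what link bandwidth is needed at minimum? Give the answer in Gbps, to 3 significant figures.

12.0 Gbps

L = 72000 bits.
Propagation delay = 1700 / 200000000 = 8.5 μs.
Transmission budget = 14.5 − 8.5 = 6 μs.
R ≥ L / t_tx = 72000 bits / 6e-06 s = 12.0 Gbps.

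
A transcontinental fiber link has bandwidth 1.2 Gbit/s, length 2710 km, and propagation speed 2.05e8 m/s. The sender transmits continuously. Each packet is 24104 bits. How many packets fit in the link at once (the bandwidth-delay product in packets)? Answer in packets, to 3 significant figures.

Propagation delay = 2710000 / 2.05e+08 = 0.0132195 s.
BDP = R × t_prop = 1200000000 × 0.0132195 = 15863400 bits.
In packets of 24104 bits: 658 packets.

658 packets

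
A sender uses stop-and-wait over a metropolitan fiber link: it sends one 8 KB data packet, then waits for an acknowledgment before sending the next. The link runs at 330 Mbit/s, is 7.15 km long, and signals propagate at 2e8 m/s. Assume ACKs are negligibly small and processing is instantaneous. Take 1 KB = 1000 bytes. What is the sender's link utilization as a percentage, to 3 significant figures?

t_tx = L/R = 64000/330000000 = 0.000193939 s.
t_prop = 7150/200000000 = 3.575e-05 s; RTT = 7.15e-05 s.
Cycle = t_tx + RTT = 0.000265439 s.
Utilization = t_tx / cycle = 0.000193939/0.000265439 = 73.1 %.

73.1 %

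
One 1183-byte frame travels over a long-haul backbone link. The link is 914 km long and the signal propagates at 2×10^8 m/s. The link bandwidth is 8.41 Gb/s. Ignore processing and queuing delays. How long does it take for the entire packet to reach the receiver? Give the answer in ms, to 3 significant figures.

L = 1183 × 8 = 9464 bits.
Transmission delay = L/R = 9464 / 8410000000 = 0.00112533 ms.
Propagation delay = d/s = 914000 m / 200000000 m/s = 4.57 ms.
Total = 4.57 ms.

4.57 ms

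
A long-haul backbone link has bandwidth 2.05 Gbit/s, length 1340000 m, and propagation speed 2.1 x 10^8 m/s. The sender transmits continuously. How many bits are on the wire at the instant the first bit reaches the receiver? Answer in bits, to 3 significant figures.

Propagation delay = 1340000 / 210000000 = 0.00638095 s.
BDP = R × t_prop = 2.05e+09 × 0.00638095 = 13081000 bits.

13100000 bits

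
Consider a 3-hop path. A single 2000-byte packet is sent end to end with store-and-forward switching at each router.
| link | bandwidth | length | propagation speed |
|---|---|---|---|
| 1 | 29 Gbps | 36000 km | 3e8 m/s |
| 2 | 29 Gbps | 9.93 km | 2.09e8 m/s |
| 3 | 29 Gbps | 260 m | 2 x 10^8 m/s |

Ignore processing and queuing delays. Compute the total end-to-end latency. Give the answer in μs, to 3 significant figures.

L = 2000 × 8 = 16000 bits.
Transmission delay per hop = L/R = 16000/29000000000 = 0.551724 μs; 3 hops → 1.65517 μs.
Propagation delays (d/s per hop): 120000, 47.512, 1.3 μs; sum = 120049 μs.
End-to-end = 120000 μs.

120000 μs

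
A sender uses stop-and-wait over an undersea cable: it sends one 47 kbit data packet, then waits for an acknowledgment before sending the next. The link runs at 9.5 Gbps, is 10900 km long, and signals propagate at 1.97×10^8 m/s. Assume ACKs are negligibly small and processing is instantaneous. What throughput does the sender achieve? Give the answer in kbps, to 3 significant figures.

t_tx = L/R = 47000/9500000000 = 4.94737e-06 s.
t_prop = 10900000/197000000 = 0.0553299 s; RTT = 0.11066 s.
Cycle = t_tx + RTT = 0.110665 s.
Throughput = L / cycle = 47000 / 0.110665 = 425 kbps.

425 kbps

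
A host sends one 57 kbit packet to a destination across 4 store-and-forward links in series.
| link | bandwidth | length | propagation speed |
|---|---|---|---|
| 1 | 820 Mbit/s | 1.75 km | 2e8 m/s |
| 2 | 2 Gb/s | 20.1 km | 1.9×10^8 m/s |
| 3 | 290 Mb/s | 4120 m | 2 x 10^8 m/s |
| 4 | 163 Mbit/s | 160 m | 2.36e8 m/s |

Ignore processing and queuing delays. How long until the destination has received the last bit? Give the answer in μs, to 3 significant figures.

780 μs

L = 57000 bits.
Transmission delays (L/R per hop): 69.5122, 28.5, 196.552, 349.693 μs; sum = 644.257 μs.
Propagation delays (d/s per hop): 8.75, 105.789, 20.6, 0.677966 μs; sum = 135.817 μs.
End-to-end = 780 μs.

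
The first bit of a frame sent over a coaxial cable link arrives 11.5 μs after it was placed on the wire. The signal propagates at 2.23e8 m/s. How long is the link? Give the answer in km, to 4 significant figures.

2.565 km

d = s × t_prop = 223000000 × 1.15e-05 = 2.565 km.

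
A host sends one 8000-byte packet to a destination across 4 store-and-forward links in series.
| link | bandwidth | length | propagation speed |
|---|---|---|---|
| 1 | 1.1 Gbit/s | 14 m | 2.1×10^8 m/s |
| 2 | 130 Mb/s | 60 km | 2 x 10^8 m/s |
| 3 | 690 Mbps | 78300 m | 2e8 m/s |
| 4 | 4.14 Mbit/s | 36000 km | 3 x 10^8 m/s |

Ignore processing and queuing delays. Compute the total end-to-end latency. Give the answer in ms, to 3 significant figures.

137 ms

L = 8000 × 8 = 64000 bits.
Transmission delays (L/R per hop): 0.0581818, 0.492308, 0.0927536, 15.4589 ms; sum = 16.1022 ms.
Propagation delays (d/s per hop): 6.66667e-05, 0.3, 0.3915, 120 ms; sum = 120.692 ms.
End-to-end = 137 ms.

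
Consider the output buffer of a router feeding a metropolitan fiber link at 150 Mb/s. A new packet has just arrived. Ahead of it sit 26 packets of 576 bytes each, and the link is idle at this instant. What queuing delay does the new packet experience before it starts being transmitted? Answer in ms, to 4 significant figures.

Each queued packet: L/R = 4608/150000000 = 0.03072 ms.
26 queued → 0.79872 ms.
Queuing delay = 0.7987 ms.

0.7987 ms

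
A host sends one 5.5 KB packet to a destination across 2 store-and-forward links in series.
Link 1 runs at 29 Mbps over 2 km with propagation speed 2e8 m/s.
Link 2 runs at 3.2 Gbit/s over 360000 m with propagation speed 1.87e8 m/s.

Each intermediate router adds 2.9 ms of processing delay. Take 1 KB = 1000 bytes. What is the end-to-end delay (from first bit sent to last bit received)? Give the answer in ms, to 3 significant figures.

L = 44000 bits.
Transmission delays (L/R per hop): 1.51724, 0.01375 ms; sum = 1.53099 ms.
Propagation delays (d/s per hop): 0.01, 1.92513 ms; sum = 1.93513 ms.
Processing at 1 router(s): 1 × 2.9 ms = 2.9 ms.
End-to-end = 6.37 ms.

6.37 ms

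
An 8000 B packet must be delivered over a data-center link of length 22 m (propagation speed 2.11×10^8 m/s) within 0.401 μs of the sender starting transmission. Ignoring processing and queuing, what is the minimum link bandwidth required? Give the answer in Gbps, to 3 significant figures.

216 Gbps

L = 64000 bits.
Propagation delay = 22 / 211000000 = 0.104265 μs.
Transmission budget = 0.401 − 0.104265 = 0.296735 μs.
R ≥ L / t_tx = 64000 bits / 2.96735e-07 s = 216 Gbps.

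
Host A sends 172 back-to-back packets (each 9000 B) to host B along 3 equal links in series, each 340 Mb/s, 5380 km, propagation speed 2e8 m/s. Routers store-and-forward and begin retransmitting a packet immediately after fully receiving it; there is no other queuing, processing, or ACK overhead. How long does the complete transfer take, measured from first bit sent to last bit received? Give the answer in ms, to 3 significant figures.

118 ms

Per-hop transmission t_tx = L/R = 72000/340000000 = 0.211765 ms.
Per-hop propagation t_prop = 5380000/200000000 = 26.9 ms.
Pipeline fill: first packet needs 3·t_tx to clear all hops; remaining 171 packets each add one t_tx.
Total = (3+172-1)·t_tx + 3·t_prop = 174·0.211765 + 3·26.9 = 118 ms.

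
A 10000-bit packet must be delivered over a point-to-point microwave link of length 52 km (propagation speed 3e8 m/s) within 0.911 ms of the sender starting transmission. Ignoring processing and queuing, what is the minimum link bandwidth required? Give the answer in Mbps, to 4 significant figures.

13.56 Mbps

Propagation delay = 52000 / 300000000 = 0.173333 ms.
Transmission budget = 0.911 − 0.173333 = 0.737667 ms.
R ≥ L / t_tx = 10000 bits / 0.000737667 s = 13.56 Mbps.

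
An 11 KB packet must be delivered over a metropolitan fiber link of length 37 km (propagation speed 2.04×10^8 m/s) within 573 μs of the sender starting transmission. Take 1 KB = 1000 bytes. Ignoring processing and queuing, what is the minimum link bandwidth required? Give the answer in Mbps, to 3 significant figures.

225 Mbps

L = 88000 bits.
Propagation delay = 37000 / 204000000 = 181.373 μs.
Transmission budget = 573 − 181.373 = 391.627 μs.
R ≥ L / t_tx = 88000 bits / 0.000391627 s = 225 Mbps.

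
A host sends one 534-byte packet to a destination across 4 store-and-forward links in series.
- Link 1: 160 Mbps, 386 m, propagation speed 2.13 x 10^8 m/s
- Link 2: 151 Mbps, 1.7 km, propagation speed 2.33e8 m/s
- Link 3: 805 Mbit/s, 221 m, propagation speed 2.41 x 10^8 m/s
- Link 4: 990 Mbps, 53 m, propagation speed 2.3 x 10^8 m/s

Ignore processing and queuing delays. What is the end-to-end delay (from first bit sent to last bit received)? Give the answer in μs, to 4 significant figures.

L = 534 × 8 = 4272 bits.
Transmission delays (L/R per hop): 26.7, 28.2914, 5.30683, 4.31515 μs; sum = 64.6134 μs.
Propagation delays (d/s per hop): 1.81221, 7.29614, 0.917012, 0.230435 μs; sum = 10.2558 μs.
End-to-end = 74.87 μs.

74.87 μs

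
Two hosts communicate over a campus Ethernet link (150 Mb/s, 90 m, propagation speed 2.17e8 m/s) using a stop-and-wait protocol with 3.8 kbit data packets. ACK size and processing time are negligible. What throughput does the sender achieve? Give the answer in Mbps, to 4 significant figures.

t_tx = L/R = 3800/150000000 = 2.53333e-05 s.
t_prop = 90/217000000 = 4.14747e-07 s; RTT = 8.29493e-07 s.
Cycle = t_tx + RTT = 2.61628e-05 s.
Throughput = L / cycle = 3800 / 2.61628e-05 = 145.2 Mbps.

145.2 Mbps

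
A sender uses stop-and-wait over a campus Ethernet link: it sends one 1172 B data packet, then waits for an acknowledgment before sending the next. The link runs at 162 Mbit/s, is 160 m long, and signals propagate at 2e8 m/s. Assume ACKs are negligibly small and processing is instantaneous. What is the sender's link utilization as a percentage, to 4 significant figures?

t_tx = L/R = 9376/162000000 = 5.78765e-05 s.
t_prop = 160/200000000 = 8e-07 s; RTT = 1.6e-06 s.
Cycle = t_tx + RTT = 5.94765e-05 s.
Utilization = t_tx / cycle = 5.78765e-05/5.94765e-05 = 97.31 %.

97.31 %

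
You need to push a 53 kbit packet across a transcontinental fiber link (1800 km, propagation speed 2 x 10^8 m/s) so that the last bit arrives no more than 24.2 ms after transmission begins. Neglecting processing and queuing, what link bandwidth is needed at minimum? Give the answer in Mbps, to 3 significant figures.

3.49 Mbps

Propagation delay = 1800000 / 200000000 = 9 ms.
Transmission budget = 24.2 − 9 = 15.2 ms.
R ≥ L / t_tx = 53000 bits / 0.0152 s = 3.49 Mbps.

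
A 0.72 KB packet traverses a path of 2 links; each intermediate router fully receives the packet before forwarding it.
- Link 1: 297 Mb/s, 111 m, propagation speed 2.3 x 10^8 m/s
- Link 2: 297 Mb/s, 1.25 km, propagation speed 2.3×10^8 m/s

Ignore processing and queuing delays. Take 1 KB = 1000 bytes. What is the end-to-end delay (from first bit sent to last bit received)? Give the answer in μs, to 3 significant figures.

44.7 μs

L = 5760 bits.
Transmission delay per hop = L/R = 5760/297000000 = 19.3939 μs; 2 hops → 38.7879 μs.
Propagation delays (d/s per hop): 0.482609, 5.43478 μs; sum = 5.91739 μs.
End-to-end = 44.7 μs.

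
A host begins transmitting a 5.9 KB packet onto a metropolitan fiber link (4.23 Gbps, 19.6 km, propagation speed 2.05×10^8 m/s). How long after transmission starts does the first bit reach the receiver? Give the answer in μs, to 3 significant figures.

First bit experiences only propagation delay: d/s = 19600/2.05e+08 = 95.6 μs.

95.6 μs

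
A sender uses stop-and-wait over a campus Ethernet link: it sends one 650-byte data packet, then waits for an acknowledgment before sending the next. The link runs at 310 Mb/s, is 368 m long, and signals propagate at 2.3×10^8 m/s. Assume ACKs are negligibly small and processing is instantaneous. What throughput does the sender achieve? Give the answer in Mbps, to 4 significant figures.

260.3 Mbps

t_tx = L/R = 5200/310000000 = 1.67742e-05 s.
t_prop = 368/2.3e+08 = 1.6e-06 s; RTT = 3.2e-06 s.
Cycle = t_tx + RTT = 1.99742e-05 s.
Throughput = L / cycle = 5200 / 1.99742e-05 = 260.3 Mbps.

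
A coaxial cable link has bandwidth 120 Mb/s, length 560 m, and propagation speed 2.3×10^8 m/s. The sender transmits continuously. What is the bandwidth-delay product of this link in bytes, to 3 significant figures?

36.5 bytes

Propagation delay = 560 / 2.3e+08 = 2.43478e-06 s.
BDP = R × t_prop = 120000000 × 2.43478e-06 = 292.174 bits.
In bytes: 292.174/8 = 36.5 bytes.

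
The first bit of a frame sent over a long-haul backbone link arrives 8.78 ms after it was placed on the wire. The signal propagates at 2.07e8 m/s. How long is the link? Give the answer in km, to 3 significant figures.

d = s × t_prop = 2.07e+08 × 0.00878 = 1820 km.

1820 km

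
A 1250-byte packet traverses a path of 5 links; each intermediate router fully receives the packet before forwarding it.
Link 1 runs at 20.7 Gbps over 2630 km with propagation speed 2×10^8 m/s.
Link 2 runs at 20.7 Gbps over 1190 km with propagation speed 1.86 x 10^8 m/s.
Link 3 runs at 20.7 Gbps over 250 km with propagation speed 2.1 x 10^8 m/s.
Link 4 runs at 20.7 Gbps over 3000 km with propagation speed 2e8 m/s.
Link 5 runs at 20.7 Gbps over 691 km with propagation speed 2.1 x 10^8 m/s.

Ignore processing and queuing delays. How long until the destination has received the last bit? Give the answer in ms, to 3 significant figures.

39.0 ms

L = 1250 × 8 = 10000 bits.
Transmission delay per hop = L/R = 10000/20700000000 = 0.000483092 ms; 5 hops → 0.00241546 ms.
Propagation delays (d/s per hop): 13.15, 6.39785, 1.19048, 15, 3.29048 ms; sum = 39.0288 ms.
End-to-end = 39.0 ms.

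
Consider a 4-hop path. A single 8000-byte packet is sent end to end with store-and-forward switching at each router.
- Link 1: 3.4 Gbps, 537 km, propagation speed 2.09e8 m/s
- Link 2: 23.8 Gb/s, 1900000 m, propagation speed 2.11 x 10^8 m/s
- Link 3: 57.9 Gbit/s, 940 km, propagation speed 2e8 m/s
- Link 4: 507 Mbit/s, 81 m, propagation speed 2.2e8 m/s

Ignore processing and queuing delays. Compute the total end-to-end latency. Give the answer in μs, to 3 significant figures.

L = 8000 × 8 = 64000 bits.
Transmission delays (L/R per hop): 18.8235, 2.68908, 1.10535, 126.233 μs; sum = 148.851 μs.
Propagation delays (d/s per hop): 2569.38, 9004.74, 4700, 0.368182 μs; sum = 16274.5 μs.
End-to-end = 16400 μs.

16400 μs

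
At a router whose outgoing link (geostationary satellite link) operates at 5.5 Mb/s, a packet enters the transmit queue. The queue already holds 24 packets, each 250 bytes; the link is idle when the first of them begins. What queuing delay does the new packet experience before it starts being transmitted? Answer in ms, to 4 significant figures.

Each queued packet: L/R = 2000/5500000 = 0.363636 ms.
24 queued → 8.72727 ms.
Queuing delay = 8.727 ms.

8.727 ms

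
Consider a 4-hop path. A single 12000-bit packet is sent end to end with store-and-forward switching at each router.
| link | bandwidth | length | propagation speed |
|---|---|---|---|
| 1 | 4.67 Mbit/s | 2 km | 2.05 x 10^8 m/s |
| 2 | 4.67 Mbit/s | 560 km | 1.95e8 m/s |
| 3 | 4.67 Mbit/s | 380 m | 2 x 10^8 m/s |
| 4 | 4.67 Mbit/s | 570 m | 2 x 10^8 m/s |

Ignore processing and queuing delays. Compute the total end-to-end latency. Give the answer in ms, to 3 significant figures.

Transmission delay per hop = L/R = 12000/4670000 = 2.56959 ms; 4 hops → 10.2784 ms.
Propagation delays (d/s per hop): 0.0097561, 2.87179, 0.0019, 0.00285 ms; sum = 2.8863 ms.
End-to-end = 13.2 ms.

13.2 ms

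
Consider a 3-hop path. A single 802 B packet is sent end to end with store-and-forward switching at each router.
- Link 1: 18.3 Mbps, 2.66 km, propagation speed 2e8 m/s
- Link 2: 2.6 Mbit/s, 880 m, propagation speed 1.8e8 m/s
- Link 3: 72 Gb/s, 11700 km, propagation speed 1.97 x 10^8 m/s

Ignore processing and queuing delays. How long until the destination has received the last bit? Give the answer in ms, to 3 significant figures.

62.2 ms

L = 802 × 8 = 6416 bits.
Transmission delays (L/R per hop): 0.350601, 2.46769, 8.91111e-05 ms; sum = 2.81838 ms.
Propagation delays (d/s per hop): 0.0133, 0.00488889, 59.3909 ms; sum = 59.4091 ms.
End-to-end = 62.2 ms.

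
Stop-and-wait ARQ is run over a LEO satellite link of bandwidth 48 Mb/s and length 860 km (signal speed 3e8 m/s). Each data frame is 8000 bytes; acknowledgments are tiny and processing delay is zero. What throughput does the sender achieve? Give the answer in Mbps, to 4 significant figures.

t_tx = L/R = 64000/48000000 = 0.00133333 s.
t_prop = 860000/300000000 = 0.00286667 s; RTT = 0.00573333 s.
Cycle = t_tx + RTT = 0.00706667 s.
Throughput = L / cycle = 64000 / 0.00706667 = 9.057 Mbps.

9.057 Mbps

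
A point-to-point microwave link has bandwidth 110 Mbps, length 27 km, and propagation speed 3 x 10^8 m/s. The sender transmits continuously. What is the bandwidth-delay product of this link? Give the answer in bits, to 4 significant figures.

Propagation delay = 27000 / 300000000 = 9e-05 s.
BDP = R × t_prop = 110000000 × 9e-05 = 9900 bits.

9900 bits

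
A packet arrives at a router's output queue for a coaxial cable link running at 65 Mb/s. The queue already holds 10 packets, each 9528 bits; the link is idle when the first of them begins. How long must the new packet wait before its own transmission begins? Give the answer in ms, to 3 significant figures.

1.47 ms

Each queued packet: L/R = 9528/65000000 = 0.146585 ms.
10 queued → 1.46585 ms.
Queuing delay = 1.47 ms.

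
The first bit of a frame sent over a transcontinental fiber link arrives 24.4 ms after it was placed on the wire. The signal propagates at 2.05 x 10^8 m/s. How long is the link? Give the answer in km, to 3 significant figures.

d = s × t_prop = 2.05e+08 × 0.0244 = 5000 km.

5000 km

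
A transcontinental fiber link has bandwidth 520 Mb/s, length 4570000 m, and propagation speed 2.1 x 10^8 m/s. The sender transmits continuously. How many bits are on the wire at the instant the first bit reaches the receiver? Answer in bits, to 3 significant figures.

Propagation delay = 4570000 / 210000000 = 0.0217619 s.
BDP = R × t_prop = 520000000 × 0.0217619 = 11316200 bits.

11300000 bits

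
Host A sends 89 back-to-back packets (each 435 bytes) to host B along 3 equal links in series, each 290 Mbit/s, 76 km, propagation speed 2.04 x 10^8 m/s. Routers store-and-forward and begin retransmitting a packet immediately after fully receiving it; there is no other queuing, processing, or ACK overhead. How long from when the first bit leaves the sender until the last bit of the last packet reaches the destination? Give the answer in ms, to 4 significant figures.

Per-hop transmission t_tx = L/R = 3480/290000000 = 0.012 ms.
Per-hop propagation t_prop = 76000/204000000 = 0.372549 ms.
Pipeline fill: first packet needs 3·t_tx to clear all hops; remaining 88 packets each add one t_tx.
Total = (3+89-1)·t_tx + 3·t_prop = 91·0.012 + 3·0.372549 = 2.210 ms.

2.210 ms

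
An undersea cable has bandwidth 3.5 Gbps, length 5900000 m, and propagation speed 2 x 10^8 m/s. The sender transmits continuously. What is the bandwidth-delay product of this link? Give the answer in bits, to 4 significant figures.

103300000 bits

Propagation delay = 5900000 / 200000000 = 0.0295 s.
BDP = R × t_prop = 3500000000 × 0.0295 = 103250000 bits.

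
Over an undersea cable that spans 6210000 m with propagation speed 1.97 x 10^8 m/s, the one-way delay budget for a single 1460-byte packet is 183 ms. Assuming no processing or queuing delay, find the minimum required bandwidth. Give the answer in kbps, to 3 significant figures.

L = 11680 bits.
Propagation delay = 6210000 / 197000000 = 31.5228 ms.
Transmission budget = 183 − 31.5228 = 151.477 ms.
R ≥ L / t_tx = 11680 bits / 0.151477 s = 77.1 kbps.

77.1 kbps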